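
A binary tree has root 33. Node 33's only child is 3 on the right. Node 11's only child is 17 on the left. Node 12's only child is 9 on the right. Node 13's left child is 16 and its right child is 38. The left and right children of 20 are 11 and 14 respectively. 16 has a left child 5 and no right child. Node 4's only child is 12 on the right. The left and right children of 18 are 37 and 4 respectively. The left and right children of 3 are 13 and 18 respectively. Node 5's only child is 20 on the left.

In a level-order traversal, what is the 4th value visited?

Level-order visits nodes level by level from the root, left to right within each level.
Level 0: 33
Level 1: 3
Level 2: 13, 18
Level 3: 16, 38, 37, 4
Level 4: 5, 12
Level 5: 20, 9
Level 6: 11, 14
Level 7: 17
Full level-order sequence: 33, 3, 13, 18, 16, 38, 37, 4, 5, 12, 20, 9, 11, 14, 17.

18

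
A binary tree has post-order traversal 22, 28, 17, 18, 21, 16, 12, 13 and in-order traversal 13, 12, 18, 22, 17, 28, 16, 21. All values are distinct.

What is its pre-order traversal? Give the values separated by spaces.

13 12 16 18 17 22 28 21

The last element of post-order is the root; it splits in-order into left and right subtrees.
Root 13: left subtree has 0 nodes { }, right has 7 {12, 18, 22, 17, 28, 16, 21}.
  Root 12: left subtree has 0 nodes { }, right has 6 {18, 22, 17, 28, 16, 21}.
    Root 16: left subtree has 4 nodes {18, 22, 17, 28}, right has 1 {21}.
      Root 18: left subtree has 0 nodes { }, right has 3 {22, 17, 28}.
        Root 17: left subtree has 1 node {22}, right has 1 {28}.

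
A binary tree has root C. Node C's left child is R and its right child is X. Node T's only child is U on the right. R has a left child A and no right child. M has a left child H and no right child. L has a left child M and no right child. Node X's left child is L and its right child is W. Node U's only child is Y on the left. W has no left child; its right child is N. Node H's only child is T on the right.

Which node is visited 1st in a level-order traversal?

Level-order visits nodes level by level from the root, left to right within each level.
Level 0: C
Level 1: R, X
Level 2: A, L, W
Level 3: M, N
Level 4: H
Level 5: T
Level 6: U
Level 7: Y
Full level-order sequence: C, R, X, A, L, W, M, N, H, T, U, Y.

C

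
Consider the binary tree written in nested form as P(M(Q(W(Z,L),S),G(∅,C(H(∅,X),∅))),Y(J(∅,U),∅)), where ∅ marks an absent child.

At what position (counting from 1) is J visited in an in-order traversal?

12

In-order visits the left subtree, then the node, then the right subtree.
At P: go left to M.
  At M: go left to Q.
    At Q: go left to W.
      At W: go left to Z.
        Z is a leaf — visit Z.
      Visit W.
      At W: go right to L.
        L is a leaf — visit L.
    Visit Q.
    At Q: go right to S.
      S is a leaf — visit S.
  Visit M.
  At M: go right to G.
    At G: no left child.
    Visit G.
    At G: go right to C.
      At C: go left to H.
        At H: no left child.
        Visit H.
        At H: go right to X.
          X is a leaf — visit X.
      Visit C.
      At C: no right child.
Visit P.
At P: go right to Y.
  At Y: go left to J.
    At J: no left child.
    Visit J.
    At J: go right to U.
      U is a leaf — visit U.
  Visit Y.
  At Y: no right child.
Full in-order sequence: Z, W, L, Q, S, M, G, H, X, C, P, J, U, Y.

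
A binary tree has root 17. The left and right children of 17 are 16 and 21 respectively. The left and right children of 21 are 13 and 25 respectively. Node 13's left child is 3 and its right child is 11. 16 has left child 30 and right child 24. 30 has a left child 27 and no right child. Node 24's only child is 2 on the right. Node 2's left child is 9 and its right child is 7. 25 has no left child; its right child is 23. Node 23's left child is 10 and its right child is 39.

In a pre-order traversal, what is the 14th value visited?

23

Pre-order visits the node, then its left subtree, then its right subtree.
Visit 17.
At 17: go left to 16.
  Visit 16.
  At 16: go left to 30.
    Visit 30.
    At 30: go left to 27.
      27 is a leaf — visit 27.
    At 30: no right child.
  At 16: go right to 24.
    Visit 24.
    At 24: no left child.
    At 24: go right to 2.
      Visit 2.
      At 2: go left to 9.
        9 is a leaf — visit 9.
      At 2: go right to 7.
        7 is a leaf — visit 7.
At 17: go right to 21.
  Visit 21.
  At 21: go left to 13.
    Visit 13.
    At 13: go left to 3.
      3 is a leaf — visit 3.
    At 13: go right to 11.
      11 is a leaf — visit 11.
  At 21: go right to 25.
    Visit 25.
    At 25: no left child.
    At 25: go right to 23.
      Visit 23.
      At 23: go left to 10.
        10 is a leaf — visit 10.
      At 23: go right to 39.
        39 is a leaf — visit 39.
Full pre-order sequence: 17, 16, 30, 27, 24, 2, 9, 7, 21, 13, 3, 11, 25, 23, 10, 39.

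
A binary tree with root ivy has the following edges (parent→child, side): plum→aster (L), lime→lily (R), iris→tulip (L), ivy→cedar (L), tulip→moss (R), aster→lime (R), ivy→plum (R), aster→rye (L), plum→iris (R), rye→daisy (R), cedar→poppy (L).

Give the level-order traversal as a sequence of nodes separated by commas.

ivy, cedar, plum, poppy, aster, iris, rye, lime, tulip, daisy, lily, moss

Level-order visits nodes level by level from the root, left to right within each level.
Level 0: ivy
Level 1: cedar, plum
Level 2: poppy, aster, iris
Level 3: rye, lime, tulip
Level 4: daisy, lily, moss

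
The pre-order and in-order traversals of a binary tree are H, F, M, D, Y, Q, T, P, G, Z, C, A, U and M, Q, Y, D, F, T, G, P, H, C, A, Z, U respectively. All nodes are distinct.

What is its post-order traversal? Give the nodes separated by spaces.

The first element of pre-order is the root; it splits in-order into left and right subtrees.
Root H: left subtree has 8 nodes {M, Q, Y, D, F, T, G, P}, right has 4 {C, A, Z, U}.
  Root F: left subtree has 4 nodes {M, Q, Y, D}, right has 3 {T, G, P}.
    Root M: left subtree has 0 nodes { }, right has 3 {Q, Y, D}.
      Root D: left subtree has 2 nodes {Q, Y}, right has 0 { }.
        Root Y: left subtree has 1 node {Q}, right has 0 { }.
    Root T: left subtree has 0 nodes { }, right has 2 {G, P}.
      Root P: left subtree has 1 node {G}, right has 0 { }.
  Root Z: left subtree has 2 nodes {C, A}, right has 1 {U}.
    Root C: left subtree has 0 nodes { }, right has 1 {A}.

Q Y D M G P T F A C U Z H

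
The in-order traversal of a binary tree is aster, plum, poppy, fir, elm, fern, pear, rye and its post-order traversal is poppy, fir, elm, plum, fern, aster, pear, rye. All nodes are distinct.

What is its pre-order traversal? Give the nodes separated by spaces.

rye pear aster fern plum elm fir poppy

The last element of post-order is the root; it splits in-order into left and right subtrees.
Root rye: left subtree has 7 nodes {aster, plum, poppy, fir, elm, fern, pear}, right has 0 { }.
  Root pear: left subtree has 6 nodes {aster, plum, poppy, fir, elm, fern}, right has 0 { }.
    Root aster: left subtree has 0 nodes { }, right has 5 {plum, poppy, fir, elm, fern}.
      Root fern: left subtree has 4 nodes {plum, poppy, fir, elm}, right has 0 { }.
        Root plum: left subtree has 0 nodes { }, right has 3 {poppy, fir, elm}.
          Root elm: left subtree has 2 nodes {poppy, fir}, right has 0 { }.
            Root fir: left subtree has 1 node {poppy}, right has 0 { }.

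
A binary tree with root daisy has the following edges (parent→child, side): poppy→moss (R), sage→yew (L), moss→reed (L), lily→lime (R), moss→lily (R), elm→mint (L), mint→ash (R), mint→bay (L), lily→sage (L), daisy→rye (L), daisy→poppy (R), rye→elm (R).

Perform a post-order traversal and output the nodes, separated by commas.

bay, ash, mint, elm, rye, reed, yew, sage, lime, lily, moss, poppy, daisy

Post-order visits the left subtree, then the right subtree, then the node.
At daisy: go left to rye.
  At rye: no left child.
  At rye: go right to elm.
    At elm: go left to mint.
      At mint: go left to bay.
        bay is a leaf — visit bay.
      At mint: go right to ash.
        ash is a leaf — visit ash.
      Visit mint.
    At elm: no right child.
    Visit elm.
  Visit rye.
At daisy: go right to poppy.
  At poppy: no left child.
  At poppy: go right to moss.
    At moss: go left to reed.
      reed is a leaf — visit reed.
    At moss: go right to lily.
      At lily: go left to sage.
        At sage: go left to yew.
          yew is a leaf — visit yew.
        At sage: no right child.
        Visit sage.
      At lily: go right to lime.
        lime is a leaf — visit lime.
      Visit lily.
    Visit moss.
  Visit poppy.
Visit daisy.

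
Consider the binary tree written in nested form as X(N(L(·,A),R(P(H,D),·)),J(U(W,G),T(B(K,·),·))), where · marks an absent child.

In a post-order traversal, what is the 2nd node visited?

Post-order visits the left subtree, then the right subtree, then the node.
At X: go left to N.
  At N: go left to L.
    At L: no left child.
    At L: go right to A.
      A is a leaf — visit A.
    Visit L.
  At N: go right to R.
    At R: go left to P.
      At P: go left to H.
        H is a leaf — visit H.
      At P: go right to D.
        D is a leaf — visit D.
      Visit P.
    At R: no right child.
    Visit R.
  Visit N.
At X: go right to J.
  At J: go left to U.
    At U: go left to W.
      W is a leaf — visit W.
    At U: go right to G.
      G is a leaf — visit G.
    Visit U.
  At J: go right to T.
    At T: go left to B.
      At B: go left to K.
        K is a leaf — visit K.
      At B: no right child.
      Visit B.
    At T: no right child.
    Visit T.
  Visit J.
Visit X.
Full post-order sequence: A, L, H, D, P, R, N, W, G, U, K, B, T, J, X.

L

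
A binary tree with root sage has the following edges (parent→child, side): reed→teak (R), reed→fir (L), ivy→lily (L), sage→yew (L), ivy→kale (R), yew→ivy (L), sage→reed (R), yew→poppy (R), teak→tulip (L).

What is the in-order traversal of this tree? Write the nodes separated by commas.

lily, ivy, kale, yew, poppy, sage, fir, reed, tulip, teak

In-order visits the left subtree, then the node, then the right subtree.
At sage: go left to yew.
  At yew: go left to ivy.
    At ivy: go left to lily.
      lily is a leaf — visit lily.
    Visit ivy.
    At ivy: go right to kale.
      kale is a leaf — visit kale.
  Visit yew.
  At yew: go right to poppy.
    poppy is a leaf — visit poppy.
Visit sage.
At sage: go right to reed.
  At reed: go left to fir.
    fir is a leaf — visit fir.
  Visit reed.
  At reed: go right to teak.
    At teak: go left to tulip.
      tulip is a leaf — visit tulip.
    Visit teak.
    At teak: no right child.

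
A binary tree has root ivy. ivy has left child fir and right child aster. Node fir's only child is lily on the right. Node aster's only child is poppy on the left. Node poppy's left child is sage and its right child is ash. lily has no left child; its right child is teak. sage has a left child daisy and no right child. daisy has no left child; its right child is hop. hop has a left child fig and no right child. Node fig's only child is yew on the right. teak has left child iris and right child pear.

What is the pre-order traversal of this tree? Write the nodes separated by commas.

Pre-order visits the node, then its left subtree, then its right subtree.
Visit ivy.
At ivy: go left to fir.
  Visit fir.
  At fir: no left child.
  At fir: go right to lily.
    Visit lily.
    At lily: no left child.
    At lily: go right to teak.
      Visit teak.
      At teak: go left to iris.
        iris is a leaf — visit iris.
      At teak: go right to pear.
        pear is a leaf — visit pear.
At ivy: go right to aster.
  Visit aster.
  At aster: go left to poppy.
    Visit poppy.
    At poppy: go left to sage.
      Visit sage.
      At sage: go left to daisy.
        Visit daisy.
        At daisy: no left child.
        At daisy: go right to hop.
          Visit hop.
          At hop: go left to fig.
            Visit fig.
            At fig: no left child.
            At fig: go right to yew.
              yew is a leaf — visit yew.
          At hop: no right child.
      At sage: no right child.
    At poppy: go right to ash.
      ash is a leaf — visit ash.
  At aster: no right child.

ivy, fir, lily, teak, iris, pear, aster, poppy, sage, daisy, hop, fig, yew, ash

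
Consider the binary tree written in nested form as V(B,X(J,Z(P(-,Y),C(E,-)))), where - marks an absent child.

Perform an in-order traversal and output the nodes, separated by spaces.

In-order visits the left subtree, then the node, then the right subtree.
At V: go left to B.
  B is a leaf — visit B.
Visit V.
At V: go right to X.
  At X: go left to J.
    J is a leaf — visit J.
  Visit X.
  At X: go right to Z.
    At Z: go left to P.
      At P: no left child.
      Visit P.
      At P: go right to Y.
        Y is a leaf — visit Y.
    Visit Z.
    At Z: go right to C.
      At C: go left to E.
        E is a leaf — visit E.
      Visit C.
      At C: no right child.

B V J X P Y Z E C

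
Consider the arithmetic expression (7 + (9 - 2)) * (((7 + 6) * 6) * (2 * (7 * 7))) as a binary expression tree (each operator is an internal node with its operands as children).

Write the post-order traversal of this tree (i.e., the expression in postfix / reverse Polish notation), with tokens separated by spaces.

7 9 2 - + 7 6 + 6 * 2 7 7 * * * *

Post-order on an expression tree gives postfix notation: for each operator, emit left operand, right operand, then the operator.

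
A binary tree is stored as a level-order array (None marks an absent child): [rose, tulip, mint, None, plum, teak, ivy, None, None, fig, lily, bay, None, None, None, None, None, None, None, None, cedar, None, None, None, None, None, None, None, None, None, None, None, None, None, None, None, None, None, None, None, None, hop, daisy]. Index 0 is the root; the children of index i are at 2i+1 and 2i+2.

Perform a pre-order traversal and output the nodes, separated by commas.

rose, tulip, plum, fig, cedar, hop, daisy, lily, mint, teak, bay, ivy

Pre-order visits the node, then its left subtree, then its right subtree.
Visit rose.
At rose: go left to tulip.
  Visit tulip.
  At tulip: no left child.
  At tulip: go right to plum.
    Visit plum.
    At plum: go left to fig.
      Visit fig.
      At fig: no left child.
      At fig: go right to cedar.
        Visit cedar.
        At cedar: go left to hop.
          hop is a leaf — visit hop.
        At cedar: go right to daisy.
          daisy is a leaf — visit daisy.
    At plum: go right to lily.
      lily is a leaf — visit lily.
At rose: go right to mint.
  Visit mint.
  At mint: go left to teak.
    Visit teak.
    At teak: go left to bay.
      bay is a leaf — visit bay.
    At teak: no right child.
  At mint: go right to ivy.
    ivy is a leaf — visit ivy.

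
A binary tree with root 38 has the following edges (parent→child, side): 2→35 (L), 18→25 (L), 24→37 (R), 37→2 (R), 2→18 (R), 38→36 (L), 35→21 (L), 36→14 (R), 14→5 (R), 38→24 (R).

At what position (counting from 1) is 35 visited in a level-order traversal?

8

Level-order visits nodes level by level from the root, left to right within each level.
Level 0: 38
Level 1: 36, 24
Level 2: 14, 37
Level 3: 5, 2
Level 4: 35, 18
Level 5: 21, 25
Full level-order sequence: 38, 36, 24, 14, 37, 5, 2, 35, 18, 21, 25.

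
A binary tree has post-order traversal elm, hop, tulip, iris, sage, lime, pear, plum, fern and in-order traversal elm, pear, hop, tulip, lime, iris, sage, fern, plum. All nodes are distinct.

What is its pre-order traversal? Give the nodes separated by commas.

The last element of post-order is the root; it splits in-order into left and right subtrees.
Root fern: left subtree has 7 nodes {elm, pear, hop, tulip, lime, iris, sage}, right has 1 {plum}.
  Root pear: left subtree has 1 node {elm}, right has 5 {hop, tulip, lime, iris, sage}.
    Root lime: left subtree has 2 nodes {hop, tulip}, right has 2 {iris, sage}.
      Root tulip: left subtree has 1 node {hop}, right has 0 { }.
      Root sage: left subtree has 1 node {iris}, right has 0 { }.

fern, pear, elm, lime, tulip, hop, sage, iris, plum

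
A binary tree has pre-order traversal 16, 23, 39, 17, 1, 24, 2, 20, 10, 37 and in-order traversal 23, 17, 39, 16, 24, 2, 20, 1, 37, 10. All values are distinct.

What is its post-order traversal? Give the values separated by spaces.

The first element of pre-order is the root; it splits in-order into left and right subtrees.
Root 16: left subtree has 3 nodes {23, 17, 39}, right has 6 {24, 2, 20, 1, 37, 10}.
  Root 23: left subtree has 0 nodes { }, right has 2 {17, 39}.
    Root 39: left subtree has 1 node {17}, right has 0 { }.
  Root 1: left subtree has 3 nodes {24, 2, 20}, right has 2 {37, 10}.
    Root 24: left subtree has 0 nodes { }, right has 2 {2, 20}.
      Root 2: left subtree has 0 nodes { }, right has 1 {20}.
    Root 10: left subtree has 1 node {37}, right has 0 { }.

17 39 23 20 2 24 37 10 1 16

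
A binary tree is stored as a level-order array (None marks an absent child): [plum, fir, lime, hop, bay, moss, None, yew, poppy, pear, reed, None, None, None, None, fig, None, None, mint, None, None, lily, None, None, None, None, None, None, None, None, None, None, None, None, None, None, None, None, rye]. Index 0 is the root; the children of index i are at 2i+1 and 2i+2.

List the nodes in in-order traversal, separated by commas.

fig, yew, hop, poppy, mint, rye, fir, pear, bay, lily, reed, plum, moss, lime

In-order visits the left subtree, then the node, then the right subtree.
At plum: go left to fir.
  At fir: go left to hop.
    At hop: go left to yew.
      At yew: go left to fig.
        fig is a leaf — visit fig.
      Visit yew.
      At yew: no right child.
    Visit hop.
    At hop: go right to poppy.
      At poppy: no left child.
      Visit poppy.
      At poppy: go right to mint.
        At mint: no left child.
        Visit mint.
        At mint: go right to rye.
          rye is a leaf — visit rye.
  Visit fir.
  At fir: go right to bay.
    At bay: go left to pear.
      pear is a leaf — visit pear.
    Visit bay.
    At bay: go right to reed.
      At reed: go left to lily.
        lily is a leaf — visit lily.
      Visit reed.
      At reed: no right child.
Visit plum.
At plum: go right to lime.
  At lime: go left to moss.
    moss is a leaf — visit moss.
  Visit lime.
  At lime: no right child.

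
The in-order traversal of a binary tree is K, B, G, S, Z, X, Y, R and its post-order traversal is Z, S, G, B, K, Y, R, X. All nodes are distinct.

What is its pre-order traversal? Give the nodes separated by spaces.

The last element of post-order is the root; it splits in-order into left and right subtrees.
Root X: left subtree has 5 nodes {K, B, G, S, Z}, right has 2 {Y, R}.
  Root K: left subtree has 0 nodes { }, right has 4 {B, G, S, Z}.
    Root B: left subtree has 0 nodes { }, right has 3 {G, S, Z}.
      Root G: left subtree has 0 nodes { }, right has 2 {S, Z}.
        Root S: left subtree has 0 nodes { }, right has 1 {Z}.
  Root R: left subtree has 1 node {Y}, right has 0 { }.

X K B G S Z R Y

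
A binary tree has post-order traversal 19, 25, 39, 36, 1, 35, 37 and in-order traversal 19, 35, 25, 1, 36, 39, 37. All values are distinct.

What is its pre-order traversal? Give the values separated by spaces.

37 35 19 1 25 36 39

The last element of post-order is the root; it splits in-order into left and right subtrees.
Root 37: left subtree has 6 nodes {19, 35, 25, 1, 36, 39}, right has 0 { }.
  Root 35: left subtree has 1 node {19}, right has 4 {25, 1, 36, 39}.
    Root 1: left subtree has 1 node {25}, right has 2 {36, 39}.
      Root 36: left subtree has 0 nodes { }, right has 1 {39}.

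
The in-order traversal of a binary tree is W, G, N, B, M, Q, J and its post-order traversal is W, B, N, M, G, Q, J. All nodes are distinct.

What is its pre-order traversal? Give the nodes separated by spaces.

J Q G W M N B

The last element of post-order is the root; it splits in-order into left and right subtrees.
Root J: left subtree has 6 nodes {W, G, N, B, M, Q}, right has 0 { }.
  Root Q: left subtree has 5 nodes {W, G, N, B, M}, right has 0 { }.
    Root G: left subtree has 1 node {W}, right has 3 {N, B, M}.
      Root M: left subtree has 2 nodes {N, B}, right has 0 { }.
        Root N: left subtree has 0 nodes { }, right has 1 {B}.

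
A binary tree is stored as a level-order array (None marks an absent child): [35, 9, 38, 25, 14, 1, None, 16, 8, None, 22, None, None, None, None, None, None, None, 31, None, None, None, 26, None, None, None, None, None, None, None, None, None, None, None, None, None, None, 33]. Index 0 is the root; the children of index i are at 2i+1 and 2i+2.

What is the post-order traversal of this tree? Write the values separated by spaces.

16 33 31 8 25 26 22 14 9 1 38 35

Post-order visits the left subtree, then the right subtree, then the node.
At 35: go left to 9.
  At 9: go left to 25.
    At 25: go left to 16.
      16 is a leaf — visit 16.
    At 25: go right to 8.
      At 8: no left child.
      At 8: go right to 31.
        At 31: go left to 33.
          33 is a leaf — visit 33.
        At 31: no right child.
        Visit 31.
      Visit 8.
    Visit 25.
  At 9: go right to 14.
    At 14: no left child.
    At 14: go right to 22.
      At 22: no left child.
      At 22: go right to 26.
        26 is a leaf — visit 26.
      Visit 22.
    Visit 14.
  Visit 9.
At 35: go right to 38.
  At 38: go left to 1.
    1 is a leaf — visit 1.
  At 38: no right child.
  Visit 38.
Visit 35.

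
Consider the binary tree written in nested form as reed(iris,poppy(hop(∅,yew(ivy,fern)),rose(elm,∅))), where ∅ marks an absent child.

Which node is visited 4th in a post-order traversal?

Post-order visits the left subtree, then the right subtree, then the node.
At reed: go left to iris.
  iris is a leaf — visit iris.
At reed: go right to poppy.
  At poppy: go left to hop.
    At hop: no left child.
    At hop: go right to yew.
      At yew: go left to ivy.
        ivy is a leaf — visit ivy.
      At yew: go right to fern.
        fern is a leaf — visit fern.
      Visit yew.
    Visit hop.
  At poppy: go right to rose.
    At rose: go left to elm.
      elm is a leaf — visit elm.
    At rose: no right child.
    Visit rose.
  Visit poppy.
Visit reed.
Full post-order sequence: iris, ivy, fern, yew, hop, elm, rose, poppy, reed.

yew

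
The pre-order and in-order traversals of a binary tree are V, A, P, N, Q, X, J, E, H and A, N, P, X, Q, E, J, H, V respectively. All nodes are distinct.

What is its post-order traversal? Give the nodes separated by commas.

The first element of pre-order is the root; it splits in-order into left and right subtrees.
Root V: left subtree has 8 nodes {A, N, P, X, Q, E, J, H}, right has 0 { }.
  Root A: left subtree has 0 nodes { }, right has 7 {N, P, X, Q, E, J, H}.
    Root P: left subtree has 1 node {N}, right has 5 {X, Q, E, J, H}.
      Root Q: left subtree has 1 node {X}, right has 3 {E, J, H}.
        Root J: left subtree has 1 node {E}, right has 1 {H}.

N, X, E, H, J, Q, P, A, V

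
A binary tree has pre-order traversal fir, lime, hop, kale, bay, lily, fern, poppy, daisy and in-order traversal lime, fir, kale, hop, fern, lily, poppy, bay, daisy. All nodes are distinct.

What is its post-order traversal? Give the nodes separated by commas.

lime, kale, fern, poppy, lily, daisy, bay, hop, fir

The first element of pre-order is the root; it splits in-order into left and right subtrees.
Root fir: left subtree has 1 node {lime}, right has 7 {kale, hop, fern, lily, poppy, bay, daisy}.
  Root hop: left subtree has 1 node {kale}, right has 5 {fern, lily, poppy, bay, daisy}.
    Root bay: left subtree has 3 nodes {fern, lily, poppy}, right has 1 {daisy}.
      Root lily: left subtree has 1 node {fern}, right has 1 {poppy}.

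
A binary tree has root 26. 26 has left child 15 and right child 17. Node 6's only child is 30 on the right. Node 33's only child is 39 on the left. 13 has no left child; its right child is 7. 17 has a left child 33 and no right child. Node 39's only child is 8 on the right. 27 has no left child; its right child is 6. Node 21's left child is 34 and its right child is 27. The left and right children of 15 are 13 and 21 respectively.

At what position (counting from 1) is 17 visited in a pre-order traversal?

Pre-order visits the node, then its left subtree, then its right subtree.
Visit 26.
At 26: go left to 15.
  Visit 15.
  At 15: go left to 13.
    Visit 13.
    At 13: no left child.
    At 13: go right to 7.
      7 is a leaf — visit 7.
  At 15: go right to 21.
    Visit 21.
    At 21: go left to 34.
      34 is a leaf — visit 34.
    At 21: go right to 27.
      Visit 27.
      At 27: no left child.
      At 27: go right to 6.
        Visit 6.
        At 6: no left child.
        At 6: go right to 30.
          30 is a leaf — visit 30.
At 26: go right to 17.
  Visit 17.
  At 17: go left to 33.
    Visit 33.
    At 33: go left to 39.
      Visit 39.
      At 39: no left child.
      At 39: go right to 8.
        8 is a leaf — visit 8.
    At 33: no right child.
  At 17: no right child.
Full pre-order sequence: 26, 15, 13, 7, 21, 34, 27, 6, 30, 17, 33, 39, 8.

10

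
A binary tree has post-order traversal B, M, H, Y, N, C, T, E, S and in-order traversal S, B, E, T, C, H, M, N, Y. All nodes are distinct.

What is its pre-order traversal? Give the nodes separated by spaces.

S E B T C N H M Y

The last element of post-order is the root; it splits in-order into left and right subtrees.
Root S: left subtree has 0 nodes { }, right has 8 {B, E, T, C, H, M, N, Y}.
  Root E: left subtree has 1 node {B}, right has 6 {T, C, H, M, N, Y}.
    Root T: left subtree has 0 nodes { }, right has 5 {C, H, M, N, Y}.
      Root C: left subtree has 0 nodes { }, right has 4 {H, M, N, Y}.
        Root N: left subtree has 2 nodes {H, M}, right has 1 {Y}.
          Root H: left subtree has 0 nodes { }, right has 1 {M}.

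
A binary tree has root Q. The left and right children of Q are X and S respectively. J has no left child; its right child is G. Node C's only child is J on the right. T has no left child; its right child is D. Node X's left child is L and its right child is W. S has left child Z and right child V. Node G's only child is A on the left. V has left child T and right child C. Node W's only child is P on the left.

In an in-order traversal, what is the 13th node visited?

A

In-order visits the left subtree, then the node, then the right subtree.
At Q: go left to X.
  At X: go left to L.
    L is a leaf — visit L.
  Visit X.
  At X: go right to W.
    At W: go left to P.
      P is a leaf — visit P.
    Visit W.
    At W: no right child.
Visit Q.
At Q: go right to S.
  At S: go left to Z.
    Z is a leaf — visit Z.
  Visit S.
  At S: go right to V.
    At V: go left to T.
      At T: no left child.
      Visit T.
      At T: go right to D.
        D is a leaf — visit D.
    Visit V.
    At V: go right to C.
      At C: no left child.
      Visit C.
      At C: go right to J.
        At J: no left child.
        Visit J.
        At J: go right to G.
          At G: go left to A.
            A is a leaf — visit A.
          Visit G.
          At G: no right child.
Full in-order sequence: L, X, P, W, Q, Z, S, T, D, V, C, J, A, G.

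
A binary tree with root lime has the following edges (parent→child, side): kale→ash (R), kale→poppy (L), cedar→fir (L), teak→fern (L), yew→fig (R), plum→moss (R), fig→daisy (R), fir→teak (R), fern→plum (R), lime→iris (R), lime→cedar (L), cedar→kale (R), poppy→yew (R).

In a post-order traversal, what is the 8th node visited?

yew

Post-order visits the left subtree, then the right subtree, then the node.
At lime: go left to cedar.
  At cedar: go left to fir.
    At fir: no left child.
    At fir: go right to teak.
      At teak: go left to fern.
        At fern: no left child.
        At fern: go right to plum.
          At plum: no left child.
          At plum: go right to moss.
            moss is a leaf — visit moss.
          Visit plum.
        Visit fern.
      At teak: no right child.
      Visit teak.
    Visit fir.
  At cedar: go right to kale.
    At kale: go left to poppy.
      At poppy: no left child.
      At poppy: go right to yew.
        At yew: no left child.
        At yew: go right to fig.
          At fig: no left child.
          At fig: go right to daisy.
            daisy is a leaf — visit daisy.
          Visit fig.
        Visit yew.
      Visit poppy.
    At kale: go right to ash.
      ash is a leaf — visit ash.
    Visit kale.
  Visit cedar.
At lime: go right to iris.
  iris is a leaf — visit iris.
Visit lime.
Full post-order sequence: moss, plum, fern, teak, fir, daisy, fig, yew, poppy, ash, kale, cedar, iris, lime.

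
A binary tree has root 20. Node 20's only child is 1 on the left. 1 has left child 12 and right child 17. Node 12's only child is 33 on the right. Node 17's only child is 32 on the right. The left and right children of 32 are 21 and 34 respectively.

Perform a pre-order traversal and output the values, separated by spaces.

20 1 12 33 17 32 21 34

Pre-order visits the node, then its left subtree, then its right subtree.
Visit 20.
At 20: go left to 1.
  Visit 1.
  At 1: go left to 12.
    Visit 12.
    At 12: no left child.
    At 12: go right to 33.
      33 is a leaf — visit 33.
  At 1: go right to 17.
    Visit 17.
    At 17: no left child.
    At 17: go right to 32.
      Visit 32.
      At 32: go left to 21.
        21 is a leaf — visit 21.
      At 32: go right to 34.
        34 is a leaf — visit 34.
At 20: no right child.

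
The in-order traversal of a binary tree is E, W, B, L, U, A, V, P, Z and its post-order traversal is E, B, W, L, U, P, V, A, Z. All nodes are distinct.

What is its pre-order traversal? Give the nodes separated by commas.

Z, A, U, L, W, E, B, V, P

The last element of post-order is the root; it splits in-order into left and right subtrees.
Root Z: left subtree has 8 nodes {E, W, B, L, U, A, V, P}, right has 0 { }.
  Root A: left subtree has 5 nodes {E, W, B, L, U}, right has 2 {V, P}.
    Root U: left subtree has 4 nodes {E, W, B, L}, right has 0 { }.
      Root L: left subtree has 3 nodes {E, W, B}, right has 0 { }.
        Root W: left subtree has 1 node {E}, right has 1 {B}.
    Root V: left subtree has 0 nodes { }, right has 1 {P}.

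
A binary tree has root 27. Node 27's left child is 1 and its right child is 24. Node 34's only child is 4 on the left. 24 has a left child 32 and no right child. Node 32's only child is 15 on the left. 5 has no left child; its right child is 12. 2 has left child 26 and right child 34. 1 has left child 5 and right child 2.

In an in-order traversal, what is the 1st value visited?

5

In-order visits the left subtree, then the node, then the right subtree.
At 27: go left to 1.
  At 1: go left to 5.
    At 5: no left child.
    Visit 5.
    At 5: go right to 12.
      12 is a leaf — visit 12.
  Visit 1.
  At 1: go right to 2.
    At 2: go left to 26.
      26 is a leaf — visit 26.
    Visit 2.
    At 2: go right to 34.
      At 34: go left to 4.
        4 is a leaf — visit 4.
      Visit 34.
      At 34: no right child.
Visit 27.
At 27: go right to 24.
  At 24: go left to 32.
    At 32: go left to 15.
      15 is a leaf — visit 15.
    Visit 32.
    At 32: no right child.
  Visit 24.
  At 24: no right child.
Full in-order sequence: 5, 12, 1, 26, 2, 4, 34, 27, 15, 32, 24.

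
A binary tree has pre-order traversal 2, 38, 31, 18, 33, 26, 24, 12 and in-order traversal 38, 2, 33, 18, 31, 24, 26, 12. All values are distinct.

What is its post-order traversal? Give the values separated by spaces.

The first element of pre-order is the root; it splits in-order into left and right subtrees.
Root 2: left subtree has 1 node {38}, right has 6 {33, 18, 31, 24, 26, 12}.
  Root 31: left subtree has 2 nodes {33, 18}, right has 3 {24, 26, 12}.
    Root 18: left subtree has 1 node {33}, right has 0 { }.
    Root 26: left subtree has 1 node {24}, right has 1 {12}.

38 33 18 24 12 26 31 2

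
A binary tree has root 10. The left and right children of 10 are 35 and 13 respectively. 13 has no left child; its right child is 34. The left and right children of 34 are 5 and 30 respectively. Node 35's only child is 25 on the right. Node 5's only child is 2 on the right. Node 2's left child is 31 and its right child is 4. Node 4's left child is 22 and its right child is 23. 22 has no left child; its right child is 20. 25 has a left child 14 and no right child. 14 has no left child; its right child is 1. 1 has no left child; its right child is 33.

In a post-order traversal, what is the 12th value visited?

5

Post-order visits the left subtree, then the right subtree, then the node.
At 10: go left to 35.
  At 35: no left child.
  At 35: go right to 25.
    At 25: go left to 14.
      At 14: no left child.
      At 14: go right to 1.
        At 1: no left child.
        At 1: go right to 33.
          33 is a leaf — visit 33.
        Visit 1.
      Visit 14.
    At 25: no right child.
    Visit 25.
  Visit 35.
At 10: go right to 13.
  At 13: no left child.
  At 13: go right to 34.
    At 34: go left to 5.
      At 5: no left child.
      At 5: go right to 2.
        At 2: go left to 31.
          31 is a leaf — visit 31.
        At 2: go right to 4.
          At 4: go left to 22.
            At 22: no left child.
            At 22: go right to 20.
              20 is a leaf — visit 20.
            Visit 22.
          At 4: go right to 23.
            23 is a leaf — visit 23.
          Visit 4.
        Visit 2.
      Visit 5.
    At 34: go right to 30.
      30 is a leaf — visit 30.
    Visit 34.
  Visit 13.
Visit 10.
Full post-order sequence: 33, 1, 14, 25, 35, 31, 20, 22, 23, 4, 2, 5, 30, 34, 13, 10.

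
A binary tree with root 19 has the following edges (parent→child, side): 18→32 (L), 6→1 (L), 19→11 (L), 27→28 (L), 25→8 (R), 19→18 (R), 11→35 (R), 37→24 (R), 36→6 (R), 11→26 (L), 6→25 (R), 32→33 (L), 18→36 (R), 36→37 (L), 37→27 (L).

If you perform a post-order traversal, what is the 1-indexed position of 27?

Post-order visits the left subtree, then the right subtree, then the node.
At 19: go left to 11.
  At 11: go left to 26.
    26 is a leaf — visit 26.
  At 11: go right to 35.
    35 is a leaf — visit 35.
  Visit 11.
At 19: go right to 18.
  At 18: go left to 32.
    At 32: go left to 33.
      33 is a leaf — visit 33.
    At 32: no right child.
    Visit 32.
  At 18: go right to 36.
    At 36: go left to 37.
      At 37: go left to 27.
        At 27: go left to 28.
          28 is a leaf — visit 28.
        At 27: no right child.
        Visit 27.
      At 37: go right to 24.
        24 is a leaf — visit 24.
      Visit 37.
    At 36: go right to 6.
      At 6: go left to 1.
        1 is a leaf — visit 1.
      At 6: go right to 25.
        At 25: no left child.
        At 25: go right to 8.
          8 is a leaf — visit 8.
        Visit 25.
      Visit 6.
    Visit 36.
  Visit 18.
Visit 19.
Full post-order sequence: 26, 35, 11, 33, 32, 28, 27, 24, 37, 1, 8, 25, 6, 36, 18, 19.

7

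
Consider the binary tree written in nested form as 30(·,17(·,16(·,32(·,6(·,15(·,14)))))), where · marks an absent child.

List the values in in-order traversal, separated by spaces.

In-order visits the left subtree, then the node, then the right subtree.
At 30: no left child.
Visit 30.
At 30: go right to 17.
  At 17: no left child.
  Visit 17.
  At 17: go right to 16.
    At 16: no left child.
    Visit 16.
    At 16: go right to 32.
      At 32: no left child.
      Visit 32.
      At 32: go right to 6.
        At 6: no left child.
        Visit 6.
        At 6: go right to 15.
          At 15: no left child.
          Visit 15.
          At 15: go right to 14.
            14 is a leaf — visit 14.

30 17 16 32 6 15 14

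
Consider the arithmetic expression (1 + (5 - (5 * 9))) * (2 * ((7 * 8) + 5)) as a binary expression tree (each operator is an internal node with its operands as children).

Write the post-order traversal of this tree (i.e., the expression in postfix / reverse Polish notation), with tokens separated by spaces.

Post-order on an expression tree gives postfix notation: for each operator, emit left operand, right operand, then the operator.

1 5 5 9 * - + 2 7 8 * 5 + * *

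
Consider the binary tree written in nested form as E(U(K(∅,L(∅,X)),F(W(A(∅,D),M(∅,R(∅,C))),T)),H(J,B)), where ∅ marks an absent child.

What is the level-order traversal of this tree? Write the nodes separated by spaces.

Level-order visits nodes level by level from the root, left to right within each level.
Level 0: E
Level 1: U, H
Level 2: K, F, J, B
Level 3: L, W, T
Level 4: X, A, M
Level 5: D, R
Level 6: C

E U H K F J B L W T X A M D R C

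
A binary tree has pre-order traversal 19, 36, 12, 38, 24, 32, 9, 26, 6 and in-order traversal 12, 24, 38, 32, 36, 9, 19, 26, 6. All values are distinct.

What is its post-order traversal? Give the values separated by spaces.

24 32 38 12 9 36 6 26 19

The first element of pre-order is the root; it splits in-order into left and right subtrees.
Root 19: left subtree has 6 nodes {12, 24, 38, 32, 36, 9}, right has 2 {26, 6}.
  Root 36: left subtree has 4 nodes {12, 24, 38, 32}, right has 1 {9}.
    Root 12: left subtree has 0 nodes { }, right has 3 {24, 38, 32}.
      Root 38: left subtree has 1 node {24}, right has 1 {32}.
  Root 26: left subtree has 0 nodes { }, right has 1 {6}.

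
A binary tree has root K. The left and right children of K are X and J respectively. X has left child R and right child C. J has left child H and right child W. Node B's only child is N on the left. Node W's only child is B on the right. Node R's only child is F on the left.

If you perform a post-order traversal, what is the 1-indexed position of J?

9

Post-order visits the left subtree, then the right subtree, then the node.
At K: go left to X.
  At X: go left to R.
    At R: go left to F.
      F is a leaf — visit F.
    At R: no right child.
    Visit R.
  At X: go right to C.
    C is a leaf — visit C.
  Visit X.
At K: go right to J.
  At J: go left to H.
    H is a leaf — visit H.
  At J: go right to W.
    At W: no left child.
    At W: go right to B.
      At B: go left to N.
        N is a leaf — visit N.
      At B: no right child.
      Visit B.
    Visit W.
  Visit J.
Visit K.
Full post-order sequence: F, R, C, X, H, N, B, W, J, K.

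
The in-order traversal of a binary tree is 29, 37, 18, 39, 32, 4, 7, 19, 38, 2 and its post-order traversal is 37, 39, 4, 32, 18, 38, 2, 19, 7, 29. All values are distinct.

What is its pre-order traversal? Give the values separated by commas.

The last element of post-order is the root; it splits in-order into left and right subtrees.
Root 29: left subtree has 0 nodes { }, right has 9 {37, 18, 39, 32, 4, 7, 19, 38, 2}.
  Root 7: left subtree has 5 nodes {37, 18, 39, 32, 4}, right has 3 {19, 38, 2}.
    Root 18: left subtree has 1 node {37}, right has 3 {39, 32, 4}.
      Root 32: left subtree has 1 node {39}, right has 1 {4}.
    Root 19: left subtree has 0 nodes { }, right has 2 {38, 2}.
      Root 2: left subtree has 1 node {38}, right has 0 { }.

29, 7, 18, 37, 32, 39, 4, 19, 2, 38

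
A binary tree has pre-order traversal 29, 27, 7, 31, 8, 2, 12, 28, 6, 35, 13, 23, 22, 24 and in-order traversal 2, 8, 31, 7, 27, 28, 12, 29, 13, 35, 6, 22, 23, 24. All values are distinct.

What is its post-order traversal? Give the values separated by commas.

2, 8, 31, 7, 28, 12, 27, 13, 35, 22, 24, 23, 6, 29

The first element of pre-order is the root; it splits in-order into left and right subtrees.
Root 29: left subtree has 7 nodes {2, 8, 31, 7, 27, 28, 12}, right has 6 {13, 35, 6, 22, 23, 24}.
  Root 27: left subtree has 4 nodes {2, 8, 31, 7}, right has 2 {28, 12}.
    Root 7: left subtree has 3 nodes {2, 8, 31}, right has 0 { }.
      Root 31: left subtree has 2 nodes {2, 8}, right has 0 { }.
        Root 8: left subtree has 1 node {2}, right has 0 { }.
    Root 12: left subtree has 1 node {28}, right has 0 { }.
  Root 6: left subtree has 2 nodes {13, 35}, right has 3 {22, 23, 24}.
    Root 35: left subtree has 1 node {13}, right has 0 { }.
    Root 23: left subtree has 1 node {22}, right has 1 {24}.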